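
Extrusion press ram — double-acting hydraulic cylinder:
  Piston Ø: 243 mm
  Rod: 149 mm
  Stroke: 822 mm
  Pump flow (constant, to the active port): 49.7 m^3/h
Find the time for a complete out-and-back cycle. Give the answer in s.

t ≈ 4.48 s

Cap-side area A_cap = π/4 × (243 mm)² = 46380 mm^2
Rod-side annular area A_ann = π/4 × (243² − 149²) = 28940 mm^2
t_ext = A_cap·L/Q = 2.761 s
t_ret = A_ann·L/Q = 1.723 s
t_cycle = t_ext + t_ret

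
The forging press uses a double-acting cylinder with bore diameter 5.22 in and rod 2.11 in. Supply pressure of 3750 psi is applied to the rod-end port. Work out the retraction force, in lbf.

Rod-side annular area A_ann = π/4 × (5.22² − 2.11²) = 17.90 in^2
On retraction the pressure acts on the annular area (bore minus rod).
F = P × A_ann

F ≈ 67100 lbf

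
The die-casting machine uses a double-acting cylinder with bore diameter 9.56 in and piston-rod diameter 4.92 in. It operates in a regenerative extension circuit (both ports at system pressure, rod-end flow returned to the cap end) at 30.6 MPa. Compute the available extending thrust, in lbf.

F ≈ 84400 lbf

With equal pressure on both faces, forces on the annular region cancel; the net push is pressure × rod cross-section.
Rod cross-section A_rod = π/4 × (4.92 in)² = 19.01 in^2
F = P × A_rod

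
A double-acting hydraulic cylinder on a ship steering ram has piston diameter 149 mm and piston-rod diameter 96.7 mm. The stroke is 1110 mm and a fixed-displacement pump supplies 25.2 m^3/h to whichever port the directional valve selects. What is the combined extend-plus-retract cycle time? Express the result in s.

Cap-side area A_cap = π/4 × (149 mm)² = 17440 mm^2
Rod-side annular area A_ann = π/4 × (149² − 96.7²) = 10090 mm^2
t_ext = A_cap·L/Q = 2.765 s
t_ret = A_ann·L/Q = 1.600 s
t_cycle = t_ext + t_ret

t ≈ 4.37 s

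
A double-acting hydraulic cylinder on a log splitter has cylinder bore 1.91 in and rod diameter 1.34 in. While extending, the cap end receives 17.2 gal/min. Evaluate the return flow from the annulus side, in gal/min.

Q_out ≈ 8.73 gal/min

Cap-side area A_cap = π/4 × (1.91 in)² = 2.865 in^2
Rod-side annular area A_ann = π/4 × (1.91² − 1.34²) = 1.455 in^2
Piston speed v = Q_in/A_cap; rod-end outflow Q_out = v × A_ann = Q_in × A_ann/A_cap.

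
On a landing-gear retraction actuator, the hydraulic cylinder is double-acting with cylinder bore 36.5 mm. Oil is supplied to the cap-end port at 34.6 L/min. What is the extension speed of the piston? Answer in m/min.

Cap-side area A_cap = π/4 × (36.5 mm)² = 1046 mm^2
v = Q / A

v ≈ 33.1 m/min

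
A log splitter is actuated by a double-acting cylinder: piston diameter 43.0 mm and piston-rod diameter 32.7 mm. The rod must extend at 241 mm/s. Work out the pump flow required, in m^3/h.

Q ≈ 1.26 m^3/h

Cap-side area A_cap = π/4 × (43.0 mm)² = 1452 mm^2
Q = A × v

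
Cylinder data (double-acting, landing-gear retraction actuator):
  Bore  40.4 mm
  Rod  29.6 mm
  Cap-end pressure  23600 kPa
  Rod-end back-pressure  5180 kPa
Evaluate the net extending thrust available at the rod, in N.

Cap-side area A_cap = π/4 × (40.4 mm)² = 1282 mm^2
Rod-side annular area A_ann = π/4 × (40.4² − 29.6²) = 593.8 mm^2
Net thrust = P_cap·A_cap − P_rod·A_ann = 30250 N − 3076 N

F ≈ 27200 N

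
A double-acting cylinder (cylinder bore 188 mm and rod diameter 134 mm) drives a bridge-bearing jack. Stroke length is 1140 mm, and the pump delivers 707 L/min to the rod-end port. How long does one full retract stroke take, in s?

Rod-side annular area A_ann = π/4 × (188² − 134²) = 13660 mm^2
Swept volume V = A × L; t = V / Q = A·L / Q

t ≈ 1.32 s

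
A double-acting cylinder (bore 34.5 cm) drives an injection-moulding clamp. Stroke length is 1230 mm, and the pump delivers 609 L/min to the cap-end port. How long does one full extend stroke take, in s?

t ≈ 11.3 s

Cap-side area A_cap = π/4 × (34.5 cm)² = 934.8 cm^2
Swept volume V = A × L; t = V / Q = A·L / Q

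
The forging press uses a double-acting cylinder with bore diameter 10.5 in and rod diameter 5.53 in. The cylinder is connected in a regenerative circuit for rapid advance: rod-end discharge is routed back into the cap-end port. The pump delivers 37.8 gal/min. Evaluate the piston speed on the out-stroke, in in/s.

v ≈ 6.06 in/s

In regeneration the rod-end outflow joins the pump flow into the cap end, so the net volume the pump must supply per unit advance equals the rod cross-section area.
Rod cross-section A_rod = π/4 × (5.53 in)² = 24.02 in^2
v = Q_pump / A_rod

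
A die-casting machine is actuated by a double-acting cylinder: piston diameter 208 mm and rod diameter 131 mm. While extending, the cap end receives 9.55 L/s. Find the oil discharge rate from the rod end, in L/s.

Cap-side area A_cap = π/4 × (208 mm)² = 33980 mm^2
Rod-side annular area A_ann = π/4 × (208² − 131²) = 20500 mm^2
Piston speed v = Q_in/A_cap; rod-end outflow Q_out = v × A_ann = Q_in × A_ann/A_cap.

Q_out ≈ 5.76 L/s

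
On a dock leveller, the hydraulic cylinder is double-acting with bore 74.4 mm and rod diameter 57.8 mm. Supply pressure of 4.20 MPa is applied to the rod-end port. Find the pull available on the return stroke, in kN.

Rod-side annular area A_ann = π/4 × (74.4² − 57.8²) = 1724 mm^2
On retraction the pressure acts on the annular area (bore minus rod).
F = P × A_ann

F ≈ 7.24 kN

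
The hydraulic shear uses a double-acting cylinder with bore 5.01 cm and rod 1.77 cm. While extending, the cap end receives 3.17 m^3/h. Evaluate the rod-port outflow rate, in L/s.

Cap-side area A_cap = π/4 × (5.01 cm)² = 19.71 cm^2
Rod-side annular area A_ann = π/4 × (5.01² − 1.77²) = 17.25 cm^2
Piston speed v = Q_in/A_cap; rod-end outflow Q_out = v × A_ann = Q_in × A_ann/A_cap.

Q_out ≈ 0.771 L/s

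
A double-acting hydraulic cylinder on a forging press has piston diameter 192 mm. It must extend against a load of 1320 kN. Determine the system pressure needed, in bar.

Cap-side area A_cap = π/4 × (192 mm)² = 28950 mm^2
P = F / A = 1320 kN / A

P ≈ 456 bar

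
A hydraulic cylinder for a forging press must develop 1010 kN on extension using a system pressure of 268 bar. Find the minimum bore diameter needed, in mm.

Extension force acts on the full piston face: F = P × (π/4)D².
D = √(4F / (πP)) = √(4 × 1010 kN / (π × 268 bar))

D ≈ 219 mm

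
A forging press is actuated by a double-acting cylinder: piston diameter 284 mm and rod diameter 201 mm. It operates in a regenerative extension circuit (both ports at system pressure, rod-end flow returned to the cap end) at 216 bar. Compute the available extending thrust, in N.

With equal pressure on both faces, forces on the annular region cancel; the net push is pressure × rod cross-section.
Rod cross-section A_rod = π/4 × (201 mm)² = 31730 mm^2
F = P × A_rod

F ≈ 6.85e5 N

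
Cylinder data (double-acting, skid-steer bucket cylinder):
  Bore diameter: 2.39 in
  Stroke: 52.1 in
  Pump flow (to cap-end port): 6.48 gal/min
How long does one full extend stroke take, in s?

Cap-side area A_cap = π/4 × (2.39 in)² = 4.486 in^2
Swept volume V = A × L; t = V / Q = A·L / Q

t ≈ 9.37 s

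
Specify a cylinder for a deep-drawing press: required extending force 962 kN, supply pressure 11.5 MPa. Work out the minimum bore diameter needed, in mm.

D ≈ 326 mm

Extension force acts on the full piston face: F = P × (π/4)D².
D = √(4F / (πP)) = √(4 × 962 kN / (π × 11.5 MPa))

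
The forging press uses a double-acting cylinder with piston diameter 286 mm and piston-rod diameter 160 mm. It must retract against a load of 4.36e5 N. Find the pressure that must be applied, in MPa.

Rod-side annular area A_ann = π/4 × (286² − 160²) = 44140 mm^2
Retraction: pressure acts on the annular area.
P = F / A = 4.36e5 N / A

P ≈ 9.88 MPa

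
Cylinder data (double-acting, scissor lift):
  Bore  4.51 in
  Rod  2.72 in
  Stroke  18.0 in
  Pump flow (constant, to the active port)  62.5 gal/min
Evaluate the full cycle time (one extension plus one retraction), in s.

t ≈ 1.96 s

Cap-side area A_cap = π/4 × (4.51 in)² = 15.98 in^2
Rod-side annular area A_ann = π/4 × (4.51² − 2.72²) = 10.16 in^2
t_ext = A_cap·L/Q = 1.195 s
t_ret = A_ann·L/Q = 0.7603 s
t_cycle = t_ext + t_ret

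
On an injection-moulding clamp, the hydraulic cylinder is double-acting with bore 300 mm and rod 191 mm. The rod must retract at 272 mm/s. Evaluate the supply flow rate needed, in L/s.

Rod-side annular area A_ann = π/4 × (300² − 191²) = 42030 mm^2
Q = A × v

Q ≈ 11.4 L/s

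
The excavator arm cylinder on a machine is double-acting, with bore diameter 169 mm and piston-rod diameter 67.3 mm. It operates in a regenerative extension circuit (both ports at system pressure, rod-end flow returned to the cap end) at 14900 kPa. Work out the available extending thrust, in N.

With equal pressure on both faces, forces on the annular region cancel; the net push is pressure × rod cross-section.
Rod cross-section A_rod = π/4 × (67.3 mm)² = 3557 mm^2
F = P × A_rod

F ≈ 53000 N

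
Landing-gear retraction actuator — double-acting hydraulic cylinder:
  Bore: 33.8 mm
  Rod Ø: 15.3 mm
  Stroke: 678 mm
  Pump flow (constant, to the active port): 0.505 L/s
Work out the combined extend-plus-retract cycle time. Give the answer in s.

Cap-side area A_cap = π/4 × (33.8 mm)² = 897.3 mm^2
Rod-side annular area A_ann = π/4 × (33.8² − 15.3²) = 713.4 mm^2
t_ext = A_cap·L/Q = 1.205 s
t_ret = A_ann·L/Q = 0.9578 s
t_cycle = t_ext + t_ret

t ≈ 2.16 s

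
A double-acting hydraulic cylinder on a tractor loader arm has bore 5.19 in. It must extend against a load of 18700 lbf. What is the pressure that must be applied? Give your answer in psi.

P ≈ 884 psi

Cap-side area A_cap = π/4 × (5.19 in)² = 21.16 in^2
P = F / A = 18700 lbf / A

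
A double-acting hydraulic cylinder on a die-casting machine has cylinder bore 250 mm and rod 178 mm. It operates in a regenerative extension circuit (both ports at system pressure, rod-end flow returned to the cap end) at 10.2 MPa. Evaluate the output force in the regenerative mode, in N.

F ≈ 2.54e5 N

With equal pressure on both faces, forces on the annular region cancel; the net push is pressure × rod cross-section.
Rod cross-section A_rod = π/4 × (178 mm)² = 24880 mm^2
F = P × A_rod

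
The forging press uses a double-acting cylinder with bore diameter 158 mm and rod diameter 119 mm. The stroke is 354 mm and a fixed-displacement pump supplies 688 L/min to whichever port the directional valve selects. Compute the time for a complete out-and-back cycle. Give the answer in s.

t ≈ 0.867 s

Cap-side area A_cap = π/4 × (158 mm)² = 19610 mm^2
Rod-side annular area A_ann = π/4 × (158² − 119²) = 8485 mm^2
t_ext = A_cap·L/Q = 0.6053 s
t_ret = A_ann·L/Q = 0.2619 s
t_cycle = t_ext + t_ret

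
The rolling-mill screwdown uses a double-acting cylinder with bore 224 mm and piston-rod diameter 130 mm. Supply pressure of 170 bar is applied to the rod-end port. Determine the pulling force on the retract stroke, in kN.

F ≈ 444 kN

Rod-side annular area A_ann = π/4 × (224² − 130²) = 26130 mm^2
On retraction the pressure acts on the annular area (bore minus rod).
F = P × A_ann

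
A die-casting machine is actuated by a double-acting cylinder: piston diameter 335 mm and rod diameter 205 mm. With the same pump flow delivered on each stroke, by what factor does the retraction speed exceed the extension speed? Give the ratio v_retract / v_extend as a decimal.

v_ret/v_ext ≈ 1.60

Cap-side area A_cap = π/4 × (335 mm)² = 88140 mm^2
Rod-side annular area A_ann = π/4 × (335² − 205²) = 55130 mm^2
For equal Q, v ∝ 1/A, so v_ret/v_ext = A_cap/A_ann.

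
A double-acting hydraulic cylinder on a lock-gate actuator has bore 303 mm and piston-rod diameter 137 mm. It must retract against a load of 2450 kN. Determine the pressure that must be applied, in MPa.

Rod-side annular area A_ann = π/4 × (303² − 137²) = 57370 mm^2
Retraction: pressure acts on the annular area.
P = F / A = 2450 kN / A

P ≈ 42.7 MPa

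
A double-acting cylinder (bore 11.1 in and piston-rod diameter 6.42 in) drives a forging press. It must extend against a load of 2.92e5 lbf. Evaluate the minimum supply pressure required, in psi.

P ≈ 3020 psi

Cap-side area A_cap = π/4 × (11.1 in)² = 96.77 in^2
P = F / A = 2.92e5 lbf / A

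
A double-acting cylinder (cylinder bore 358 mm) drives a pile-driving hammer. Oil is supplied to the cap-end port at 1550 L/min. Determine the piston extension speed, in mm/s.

v ≈ 257 mm/s

Cap-side area A_cap = π/4 × (358 mm)² = 1.007e5 mm^2
v = Q / A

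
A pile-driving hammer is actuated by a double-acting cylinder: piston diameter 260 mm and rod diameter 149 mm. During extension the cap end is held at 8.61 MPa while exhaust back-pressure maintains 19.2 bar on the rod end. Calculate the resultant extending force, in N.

F ≈ 3.89e5 N

Cap-side area A_cap = π/4 × (260 mm)² = 53090 mm^2
Rod-side annular area A_ann = π/4 × (260² − 149²) = 35660 mm^2
Net thrust = P_cap·A_cap − P_rod·A_ann = 4.571e5 N − 68460 N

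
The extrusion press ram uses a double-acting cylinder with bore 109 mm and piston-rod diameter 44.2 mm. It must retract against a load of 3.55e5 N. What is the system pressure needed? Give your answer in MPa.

P ≈ 45.5 MPa

Rod-side annular area A_ann = π/4 × (109² − 44.2²) = 7797 mm^2
Retraction: pressure acts on the annular area.
P = F / A = 3.55e5 N / A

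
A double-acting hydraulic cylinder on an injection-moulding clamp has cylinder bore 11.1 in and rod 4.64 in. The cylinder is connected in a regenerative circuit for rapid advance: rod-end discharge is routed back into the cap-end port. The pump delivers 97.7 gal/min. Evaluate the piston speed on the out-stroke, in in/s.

In regeneration the rod-end outflow joins the pump flow into the cap end, so the net volume the pump must supply per unit advance equals the rod cross-section area.
Rod cross-section A_rod = π/4 × (4.64 in)² = 16.91 in^2
v = Q_pump / A_rod

v ≈ 22.2 in/s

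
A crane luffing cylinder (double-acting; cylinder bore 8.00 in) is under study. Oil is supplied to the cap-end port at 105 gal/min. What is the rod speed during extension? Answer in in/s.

v ≈ 8.04 in/s

Cap-side area A_cap = π/4 × (8.00 in)² = 50.27 in^2
v = Q / A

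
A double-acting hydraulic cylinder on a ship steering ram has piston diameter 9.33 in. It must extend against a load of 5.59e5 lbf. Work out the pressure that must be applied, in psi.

Cap-side area A_cap = π/4 × (9.33 in)² = 68.37 in^2
P = F / A = 5.59e5 lbf / A

P ≈ 8180 psi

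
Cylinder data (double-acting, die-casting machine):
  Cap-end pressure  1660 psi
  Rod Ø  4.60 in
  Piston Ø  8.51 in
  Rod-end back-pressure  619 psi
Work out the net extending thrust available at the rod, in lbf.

Cap-side area A_cap = π/4 × (8.51 in)² = 56.88 in^2
Rod-side annular area A_ann = π/4 × (8.51² − 4.60²) = 40.26 in^2
Net thrust = P_cap·A_cap − P_rod·A_ann = 94420 lbf − 24920 lbf

F ≈ 69500 lbf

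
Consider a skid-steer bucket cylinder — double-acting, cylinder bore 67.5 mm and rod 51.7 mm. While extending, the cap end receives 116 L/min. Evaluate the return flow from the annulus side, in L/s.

Cap-side area A_cap = π/4 × (67.5 mm)² = 3578 mm^2
Rod-side annular area A_ann = π/4 × (67.5² − 51.7²) = 1479 mm^2
Piston speed v = Q_in/A_cap; rod-end outflow Q_out = v × A_ann = Q_in × A_ann/A_cap.

Q_out ≈ 0.799 L/s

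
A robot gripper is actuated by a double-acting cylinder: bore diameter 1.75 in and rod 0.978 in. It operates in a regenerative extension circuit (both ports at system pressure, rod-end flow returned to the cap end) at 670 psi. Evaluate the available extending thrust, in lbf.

F ≈ 503 lbf

With equal pressure on both faces, forces on the annular region cancel; the net push is pressure × rod cross-section.
Rod cross-section A_rod = π/4 × (0.978 in)² = 0.7512 in^2
F = P × A_rod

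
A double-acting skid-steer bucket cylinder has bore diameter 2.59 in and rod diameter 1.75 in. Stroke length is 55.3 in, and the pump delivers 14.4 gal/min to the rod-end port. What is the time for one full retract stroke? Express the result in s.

Rod-side annular area A_ann = π/4 × (2.59² − 1.75²) = 2.863 in^2
Swept volume V = A × L; t = V / Q = A·L / Q

t ≈ 2.86 s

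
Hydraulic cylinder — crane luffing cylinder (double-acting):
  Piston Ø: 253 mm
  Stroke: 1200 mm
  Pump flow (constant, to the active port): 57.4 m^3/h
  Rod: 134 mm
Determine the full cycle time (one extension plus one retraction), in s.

Cap-side area A_cap = π/4 × (253 mm)² = 50270 mm^2
Rod-side annular area A_ann = π/4 × (253² − 134²) = 36170 mm^2
t_ext = A_cap·L/Q = 3.784 s
t_ret = A_ann·L/Q = 2.722 s
t_cycle = t_ext + t_ret

t ≈ 6.51 s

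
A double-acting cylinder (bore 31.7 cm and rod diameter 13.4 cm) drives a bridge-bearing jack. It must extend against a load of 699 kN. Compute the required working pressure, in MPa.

Cap-side area A_cap = π/4 × (31.7 cm)² = 789.2 cm^2
P = F / A = 699 kN / A

P ≈ 8.86 MPa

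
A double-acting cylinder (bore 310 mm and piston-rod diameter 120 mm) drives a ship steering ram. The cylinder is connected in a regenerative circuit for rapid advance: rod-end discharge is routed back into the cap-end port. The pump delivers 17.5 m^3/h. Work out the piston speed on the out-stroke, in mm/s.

v ≈ 430 mm/s

In regeneration the rod-end outflow joins the pump flow into the cap end, so the net volume the pump must supply per unit advance equals the rod cross-section area.
Rod cross-section A_rod = π/4 × (120 mm)² = 11310 mm^2
v = Q_pump / A_rod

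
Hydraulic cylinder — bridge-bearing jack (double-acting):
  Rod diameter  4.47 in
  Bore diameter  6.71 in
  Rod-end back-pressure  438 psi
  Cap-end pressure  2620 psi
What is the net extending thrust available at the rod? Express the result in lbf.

F ≈ 84000 lbf

Cap-side area A_cap = π/4 × (6.71 in)² = 35.36 in^2
Rod-side annular area A_ann = π/4 × (6.71² − 4.47²) = 19.67 in^2
Net thrust = P_cap·A_cap − P_rod·A_ann = 92650 lbf − 8615 lbf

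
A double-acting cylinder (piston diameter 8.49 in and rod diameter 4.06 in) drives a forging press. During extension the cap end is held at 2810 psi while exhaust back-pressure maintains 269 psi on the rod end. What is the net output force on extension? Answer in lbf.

F ≈ 1.47e5 lbf

Cap-side area A_cap = π/4 × (8.49 in)² = 56.61 in^2
Rod-side annular area A_ann = π/4 × (8.49² − 4.06²) = 43.67 in^2
Net thrust = P_cap·A_cap − P_rod·A_ann = 1.591e5 lbf − 11750 lbf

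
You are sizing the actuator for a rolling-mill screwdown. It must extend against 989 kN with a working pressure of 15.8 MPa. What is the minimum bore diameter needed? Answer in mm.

Extension force acts on the full piston face: F = P × (π/4)D².
D = √(4F / (πP)) = √(4 × 989 kN / (π × 15.8 MPa))

D ≈ 282 mm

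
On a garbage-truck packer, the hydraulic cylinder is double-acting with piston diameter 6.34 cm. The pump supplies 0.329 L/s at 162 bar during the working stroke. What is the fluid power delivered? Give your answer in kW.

W ≈ 5.33 kW

Hydraulic power = P × Q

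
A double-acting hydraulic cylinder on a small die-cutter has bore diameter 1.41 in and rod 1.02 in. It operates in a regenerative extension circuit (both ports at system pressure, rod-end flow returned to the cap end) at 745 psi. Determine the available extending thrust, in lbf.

With equal pressure on both faces, forces on the annular region cancel; the net push is pressure × rod cross-section.
Rod cross-section A_rod = π/4 × (1.02 in)² = 0.8171 in^2
F = P × A_rod

F ≈ 609 lbf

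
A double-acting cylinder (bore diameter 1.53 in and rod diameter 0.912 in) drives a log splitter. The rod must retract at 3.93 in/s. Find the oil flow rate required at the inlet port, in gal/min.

Rod-side annular area A_ann = π/4 × (1.53² − 0.912²) = 1.185 in^2
Q = A × v

Q ≈ 1.21 gal/min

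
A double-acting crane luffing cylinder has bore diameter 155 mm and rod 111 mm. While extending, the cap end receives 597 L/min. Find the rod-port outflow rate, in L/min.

Cap-side area A_cap = π/4 × (155 mm)² = 18870 mm^2
Rod-side annular area A_ann = π/4 × (155² − 111²) = 9192 mm^2
Piston speed v = Q_in/A_cap; rod-end outflow Q_out = v × A_ann = Q_in × A_ann/A_cap.

Q_out ≈ 291 L/min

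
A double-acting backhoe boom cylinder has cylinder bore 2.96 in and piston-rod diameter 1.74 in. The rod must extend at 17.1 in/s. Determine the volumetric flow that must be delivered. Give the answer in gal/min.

Q ≈ 30.6 gal/min

Cap-side area A_cap = π/4 × (2.96 in)² = 6.881 in^2
Q = A × v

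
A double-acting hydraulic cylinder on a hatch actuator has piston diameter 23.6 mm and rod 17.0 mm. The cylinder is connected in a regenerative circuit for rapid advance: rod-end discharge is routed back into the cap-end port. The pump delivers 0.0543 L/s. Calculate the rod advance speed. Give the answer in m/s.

In regeneration the rod-end outflow joins the pump flow into the cap end, so the net volume the pump must supply per unit advance equals the rod cross-section area.
Rod cross-section A_rod = π/4 × (17.0 mm)² = 227.0 mm^2
v = Q_pump / A_rod

v ≈ 0.239 m/s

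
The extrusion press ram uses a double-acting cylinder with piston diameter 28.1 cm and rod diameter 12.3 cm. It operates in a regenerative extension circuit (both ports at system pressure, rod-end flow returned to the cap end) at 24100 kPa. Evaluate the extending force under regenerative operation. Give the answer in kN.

F ≈ 286 kN

With equal pressure on both faces, forces on the annular region cancel; the net push is pressure × rod cross-section.
Rod cross-section A_rod = π/4 × (12.3 cm)² = 118.8 cm^2
F = P × A_rod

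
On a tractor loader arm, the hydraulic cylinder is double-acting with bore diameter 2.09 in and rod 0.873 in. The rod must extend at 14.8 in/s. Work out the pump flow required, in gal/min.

Cap-side area A_cap = π/4 × (2.09 in)² = 3.431 in^2
Q = A × v

Q ≈ 13.2 gal/min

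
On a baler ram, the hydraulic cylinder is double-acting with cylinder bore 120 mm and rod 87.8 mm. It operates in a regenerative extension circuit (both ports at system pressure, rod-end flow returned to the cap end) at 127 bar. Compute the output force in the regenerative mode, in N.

F ≈ 76900 N

With equal pressure on both faces, forces on the annular region cancel; the net push is pressure × rod cross-section.
Rod cross-section A_rod = π/4 × (87.8 mm)² = 6055 mm^2
F = P × A_rod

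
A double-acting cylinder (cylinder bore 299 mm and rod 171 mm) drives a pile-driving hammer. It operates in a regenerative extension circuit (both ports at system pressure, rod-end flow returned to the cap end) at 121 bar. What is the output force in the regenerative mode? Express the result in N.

With equal pressure on both faces, forces on the annular region cancel; the net push is pressure × rod cross-section.
Rod cross-section A_rod = π/4 × (171 mm)² = 22970 mm^2
F = P × A_rod

F ≈ 2.78e5 N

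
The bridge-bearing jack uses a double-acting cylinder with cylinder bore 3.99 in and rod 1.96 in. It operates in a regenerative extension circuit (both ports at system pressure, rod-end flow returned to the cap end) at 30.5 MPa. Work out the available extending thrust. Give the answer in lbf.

With equal pressure on both faces, forces on the annular region cancel; the net push is pressure × rod cross-section.
Rod cross-section A_rod = π/4 × (1.96 in)² = 3.017 in^2
F = P × A_rod

F ≈ 13300 lbf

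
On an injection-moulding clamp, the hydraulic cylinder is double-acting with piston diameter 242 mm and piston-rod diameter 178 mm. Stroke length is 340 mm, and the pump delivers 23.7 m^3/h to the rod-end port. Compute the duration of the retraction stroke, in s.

t ≈ 1.09 s

Rod-side annular area A_ann = π/4 × (242² − 178²) = 21110 mm^2
Swept volume V = A × L; t = V / Q = A·L / Q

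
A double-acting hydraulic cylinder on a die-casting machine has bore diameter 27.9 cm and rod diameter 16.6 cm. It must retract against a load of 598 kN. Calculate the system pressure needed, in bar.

P ≈ 151 bar

Rod-side annular area A_ann = π/4 × (27.9² − 16.6²) = 394.9 cm^2
Retraction: pressure acts on the annular area.
P = F / A = 598 kN / A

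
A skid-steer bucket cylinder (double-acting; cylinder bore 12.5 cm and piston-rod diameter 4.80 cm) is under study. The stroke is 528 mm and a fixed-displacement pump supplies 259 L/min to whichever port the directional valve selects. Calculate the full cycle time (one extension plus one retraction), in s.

t ≈ 2.78 s

Cap-side area A_cap = π/4 × (12.5 cm)² = 122.7 cm^2
Rod-side annular area A_ann = π/4 × (12.5² − 4.80²) = 104.6 cm^2
t_ext = A_cap·L/Q = 1.501 s
t_ret = A_ann·L/Q = 1.280 s
t_cycle = t_ext + t_ret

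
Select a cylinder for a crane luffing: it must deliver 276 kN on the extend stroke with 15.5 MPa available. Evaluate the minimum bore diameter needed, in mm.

Extension force acts on the full piston face: F = P × (π/4)D².
D = √(4F / (πP)) = √(4 × 276 kN / (π × 15.5 MPa))

D ≈ 151 mm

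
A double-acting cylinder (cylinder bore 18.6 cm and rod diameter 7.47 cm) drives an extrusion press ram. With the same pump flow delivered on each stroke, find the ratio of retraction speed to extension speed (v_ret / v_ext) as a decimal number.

v_ret/v_ext ≈ 1.19

Cap-side area A_cap = π/4 × (18.6 cm)² = 271.7 cm^2
Rod-side annular area A_ann = π/4 × (18.6² − 7.47²) = 227.9 cm^2
For equal Q, v ∝ 1/A, so v_ret/v_ext = A_cap/A_ann.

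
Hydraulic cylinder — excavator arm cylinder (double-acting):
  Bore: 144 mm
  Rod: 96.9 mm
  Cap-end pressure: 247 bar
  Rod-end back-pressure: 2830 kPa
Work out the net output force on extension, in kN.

Cap-side area A_cap = π/4 × (144 mm)² = 16290 mm^2
Rod-side annular area A_ann = π/4 × (144² − 96.9²) = 8911 mm^2
Net thrust = P_cap·A_cap − P_rod·A_ann = 402.3 kN − 25.22 kN

F ≈ 377 kN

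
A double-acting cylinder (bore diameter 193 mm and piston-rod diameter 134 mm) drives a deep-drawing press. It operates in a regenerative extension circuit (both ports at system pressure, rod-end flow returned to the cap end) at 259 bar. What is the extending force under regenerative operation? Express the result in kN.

With equal pressure on both faces, forces on the annular region cancel; the net push is pressure × rod cross-section.
Rod cross-section A_rod = π/4 × (134 mm)² = 14100 mm^2
F = P × A_rod

F ≈ 365 kN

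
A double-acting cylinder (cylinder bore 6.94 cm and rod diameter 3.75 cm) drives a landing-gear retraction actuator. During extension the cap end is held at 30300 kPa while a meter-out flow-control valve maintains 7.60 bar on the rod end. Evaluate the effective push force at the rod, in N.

Cap-side area A_cap = π/4 × (6.94 cm)² = 37.83 cm^2
Rod-side annular area A_ann = π/4 × (6.94² − 3.75²) = 26.78 cm^2
Net thrust = P_cap·A_cap − P_rod·A_ann = 1.146e5 N − 2036 N

F ≈ 1.13e5 N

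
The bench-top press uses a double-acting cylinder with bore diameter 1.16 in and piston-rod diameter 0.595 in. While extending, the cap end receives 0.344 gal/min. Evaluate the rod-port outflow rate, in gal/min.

Cap-side area A_cap = π/4 × (1.16 in)² = 1.057 in^2
Rod-side annular area A_ann = π/4 × (1.16² − 0.595²) = 0.7788 in^2
Piston speed v = Q_in/A_cap; rod-end outflow Q_out = v × A_ann = Q_in × A_ann/A_cap.

Q_out ≈ 0.253 gal/min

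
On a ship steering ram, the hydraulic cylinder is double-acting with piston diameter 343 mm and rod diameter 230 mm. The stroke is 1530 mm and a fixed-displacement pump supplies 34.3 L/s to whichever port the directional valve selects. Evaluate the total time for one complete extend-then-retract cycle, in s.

Cap-side area A_cap = π/4 × (343 mm)² = 92400 mm^2
Rod-side annular area A_ann = π/4 × (343² − 230²) = 50850 mm^2
t_ext = A_cap·L/Q = 4.122 s
t_ret = A_ann·L/Q = 2.268 s
t_cycle = t_ext + t_ret

t ≈ 6.39 s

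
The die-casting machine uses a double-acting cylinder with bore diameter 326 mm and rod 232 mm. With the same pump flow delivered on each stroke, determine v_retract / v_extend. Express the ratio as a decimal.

v_ret/v_ext ≈ 2.03

Cap-side area A_cap = π/4 × (326 mm)² = 83470 mm^2
Rod-side annular area A_ann = π/4 × (326² − 232²) = 41200 mm^2
For equal Q, v ∝ 1/A, so v_ret/v_ext = A_cap/A_ann.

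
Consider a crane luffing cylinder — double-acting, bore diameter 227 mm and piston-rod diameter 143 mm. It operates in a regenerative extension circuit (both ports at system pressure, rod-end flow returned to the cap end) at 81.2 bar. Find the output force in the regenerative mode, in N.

With equal pressure on both faces, forces on the annular region cancel; the net push is pressure × rod cross-section.
Rod cross-section A_rod = π/4 × (143 mm)² = 16060 mm^2
F = P × A_rod

F ≈ 1.30e5 N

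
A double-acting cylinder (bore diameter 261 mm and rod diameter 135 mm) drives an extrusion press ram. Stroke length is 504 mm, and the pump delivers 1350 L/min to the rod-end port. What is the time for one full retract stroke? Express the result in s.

t ≈ 0.878 s

Rod-side annular area A_ann = π/4 × (261² − 135²) = 39190 mm^2
Swept volume V = A × L; t = V / Q = A·L / Q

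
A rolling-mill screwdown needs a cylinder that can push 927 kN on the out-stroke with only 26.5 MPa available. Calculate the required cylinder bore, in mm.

D ≈ 211 mm

Extension force acts on the full piston face: F = P × (π/4)D².
D = √(4F / (πP)) = √(4 × 927 kN / (π × 26.5 MPa))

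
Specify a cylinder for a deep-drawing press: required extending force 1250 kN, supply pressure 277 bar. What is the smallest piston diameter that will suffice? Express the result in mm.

Extension force acts on the full piston face: F = P × (π/4)D².
D = √(4F / (πP)) = √(4 × 1250 kN / (π × 277 bar))

D ≈ 240 mm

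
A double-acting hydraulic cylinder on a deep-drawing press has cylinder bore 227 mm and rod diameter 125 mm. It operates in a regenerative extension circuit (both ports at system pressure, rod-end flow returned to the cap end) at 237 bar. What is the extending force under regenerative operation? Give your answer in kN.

F ≈ 291 kN

With equal pressure on both faces, forces on the annular region cancel; the net push is pressure × rod cross-section.
Rod cross-section A_rod = π/4 × (125 mm)² = 12270 mm^2
F = P × A_rod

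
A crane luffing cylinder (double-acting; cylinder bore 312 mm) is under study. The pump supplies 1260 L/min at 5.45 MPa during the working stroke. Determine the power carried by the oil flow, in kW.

W ≈ 114 kW

Hydraulic power = P × Q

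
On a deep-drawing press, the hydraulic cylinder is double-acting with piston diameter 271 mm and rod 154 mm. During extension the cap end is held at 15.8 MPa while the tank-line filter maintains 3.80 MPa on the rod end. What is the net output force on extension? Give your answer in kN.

F ≈ 763 kN

Cap-side area A_cap = π/4 × (271 mm)² = 57680 mm^2
Rod-side annular area A_ann = π/4 × (271² − 154²) = 39050 mm^2
Net thrust = P_cap·A_cap − P_rod·A_ann = 911.4 kN − 148.4 kN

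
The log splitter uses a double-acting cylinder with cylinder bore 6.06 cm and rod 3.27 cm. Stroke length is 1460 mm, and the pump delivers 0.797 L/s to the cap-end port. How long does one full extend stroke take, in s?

Cap-side area A_cap = π/4 × (6.06 cm)² = 28.84 cm^2
Swept volume V = A × L; t = V / Q = A·L / Q

t ≈ 5.28 s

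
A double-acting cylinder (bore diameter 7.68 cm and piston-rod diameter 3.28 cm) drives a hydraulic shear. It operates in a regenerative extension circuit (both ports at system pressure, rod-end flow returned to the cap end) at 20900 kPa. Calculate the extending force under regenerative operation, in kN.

With equal pressure on both faces, forces on the annular region cancel; the net push is pressure × rod cross-section.
Rod cross-section A_rod = π/4 × (3.28 cm)² = 8.450 cm^2
F = P × A_rod

F ≈ 17.7 kN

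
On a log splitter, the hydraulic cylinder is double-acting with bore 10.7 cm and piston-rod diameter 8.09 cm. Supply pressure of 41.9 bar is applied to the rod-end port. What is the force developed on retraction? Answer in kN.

Rod-side annular area A_ann = π/4 × (10.7² − 8.09²) = 38.52 cm^2
On retraction the pressure acts on the annular area (bore minus rod).
F = P × A_ann

F ≈ 16.1 kN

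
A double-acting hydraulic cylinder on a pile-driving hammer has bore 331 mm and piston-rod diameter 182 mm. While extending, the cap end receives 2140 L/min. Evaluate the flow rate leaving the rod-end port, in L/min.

Q_out ≈ 1490 L/min

Cap-side area A_cap = π/4 × (331 mm)² = 86050 mm^2
Rod-side annular area A_ann = π/4 × (331² − 182²) = 60030 mm^2
Piston speed v = Q_in/A_cap; rod-end outflow Q_out = v × A_ann = Q_in × A_ann/A_cap.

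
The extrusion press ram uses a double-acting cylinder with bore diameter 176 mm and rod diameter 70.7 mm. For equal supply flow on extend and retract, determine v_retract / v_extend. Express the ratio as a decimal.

Cap-side area A_cap = π/4 × (176 mm)² = 24330 mm^2
Rod-side annular area A_ann = π/4 × (176² − 70.7²) = 20400 mm^2
For equal Q, v ∝ 1/A, so v_ret/v_ext = A_cap/A_ann.

v_ret/v_ext ≈ 1.19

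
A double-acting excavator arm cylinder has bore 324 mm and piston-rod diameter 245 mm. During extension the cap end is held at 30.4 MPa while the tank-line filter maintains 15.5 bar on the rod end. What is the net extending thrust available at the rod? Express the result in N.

Cap-side area A_cap = π/4 × (324 mm)² = 82450 mm^2
Rod-side annular area A_ann = π/4 × (324² − 245²) = 35300 mm^2
Net thrust = P_cap·A_cap − P_rod·A_ann = 2.506e6 N − 54720 N

F ≈ 2.45e6 N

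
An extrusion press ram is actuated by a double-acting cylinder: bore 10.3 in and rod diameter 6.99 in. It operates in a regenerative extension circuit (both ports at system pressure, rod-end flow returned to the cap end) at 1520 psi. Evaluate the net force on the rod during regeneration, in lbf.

F ≈ 58300 lbf

With equal pressure on both faces, forces on the annular region cancel; the net push is pressure × rod cross-section.
Rod cross-section A_rod = π/4 × (6.99 in)² = 38.37 in^2
F = P × A_rod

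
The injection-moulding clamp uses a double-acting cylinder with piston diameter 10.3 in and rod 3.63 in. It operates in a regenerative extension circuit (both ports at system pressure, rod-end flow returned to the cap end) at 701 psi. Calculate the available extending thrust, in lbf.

With equal pressure on both faces, forces on the annular region cancel; the net push is pressure × rod cross-section.
Rod cross-section A_rod = π/4 × (3.63 in)² = 10.35 in^2
F = P × A_rod

F ≈ 7250 lbf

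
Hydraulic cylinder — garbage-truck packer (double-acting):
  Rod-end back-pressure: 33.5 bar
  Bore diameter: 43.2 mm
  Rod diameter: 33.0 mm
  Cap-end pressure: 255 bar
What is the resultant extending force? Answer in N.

F ≈ 35300 N

Cap-side area A_cap = π/4 × (43.2 mm)² = 1466 mm^2
Rod-side annular area A_ann = π/4 × (43.2² − 33.0²) = 610.4 mm^2
Net thrust = P_cap·A_cap − P_rod·A_ann = 37380 N − 2045 N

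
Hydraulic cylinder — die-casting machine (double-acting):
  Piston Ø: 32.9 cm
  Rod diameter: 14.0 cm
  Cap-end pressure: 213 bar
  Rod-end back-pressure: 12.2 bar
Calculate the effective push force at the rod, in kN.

Cap-side area A_cap = π/4 × (32.9 cm)² = 850.1 cm^2
Rod-side annular area A_ann = π/4 × (32.9² − 14.0²) = 696.2 cm^2
Net thrust = P_cap·A_cap − P_rod·A_ann = 1811 kN − 84.93 kN

F ≈ 1730 kN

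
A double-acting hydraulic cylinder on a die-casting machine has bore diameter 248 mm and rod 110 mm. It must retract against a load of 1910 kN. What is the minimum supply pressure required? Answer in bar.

P ≈ 492 bar

Rod-side annular area A_ann = π/4 × (248² − 110²) = 38800 mm^2
Retraction: pressure acts on the annular area.
P = F / A = 1910 kN / A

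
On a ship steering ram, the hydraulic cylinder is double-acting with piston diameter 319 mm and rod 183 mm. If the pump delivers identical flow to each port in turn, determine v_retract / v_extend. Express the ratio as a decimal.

v_ret/v_ext ≈ 1.49

Cap-side area A_cap = π/4 × (319 mm)² = 79920 mm^2
Rod-side annular area A_ann = π/4 × (319² − 183²) = 53620 mm^2
For equal Q, v ∝ 1/A, so v_ret/v_ext = A_cap/A_ann.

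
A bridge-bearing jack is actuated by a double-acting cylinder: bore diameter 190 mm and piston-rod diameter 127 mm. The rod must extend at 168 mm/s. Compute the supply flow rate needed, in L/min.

Q ≈ 286 L/min

Cap-side area A_cap = π/4 × (190 mm)² = 28350 mm^2
Q = A × v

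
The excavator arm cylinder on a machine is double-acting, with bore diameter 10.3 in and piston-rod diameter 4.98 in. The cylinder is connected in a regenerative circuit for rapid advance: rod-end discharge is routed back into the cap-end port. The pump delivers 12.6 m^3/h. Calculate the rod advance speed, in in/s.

In regeneration the rod-end outflow joins the pump flow into the cap end, so the net volume the pump must supply per unit advance equals the rod cross-section area.
Rod cross-section A_rod = π/4 × (4.98 in)² = 19.48 in^2
v = Q_pump / A_rod

v ≈ 11.0 in/s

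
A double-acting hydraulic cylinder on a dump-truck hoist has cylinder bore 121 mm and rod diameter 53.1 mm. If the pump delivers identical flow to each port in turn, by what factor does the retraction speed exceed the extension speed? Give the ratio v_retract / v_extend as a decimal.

Cap-side area A_cap = π/4 × (121 mm)² = 11500 mm^2
Rod-side annular area A_ann = π/4 × (121² − 53.1²) = 9284 mm^2
For equal Q, v ∝ 1/A, so v_ret/v_ext = A_cap/A_ann.

v_ret/v_ext ≈ 1.24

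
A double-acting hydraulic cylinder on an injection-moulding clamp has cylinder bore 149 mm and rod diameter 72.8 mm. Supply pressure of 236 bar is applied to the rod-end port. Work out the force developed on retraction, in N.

F ≈ 3.13e5 N

Rod-side annular area A_ann = π/4 × (149² − 72.8²) = 13270 mm^2
On retraction the pressure acts on the annular area (bore minus rod).
F = P × A_ann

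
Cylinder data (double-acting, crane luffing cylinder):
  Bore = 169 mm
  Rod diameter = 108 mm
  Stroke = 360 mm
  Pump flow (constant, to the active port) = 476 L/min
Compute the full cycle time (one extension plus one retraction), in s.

t ≈ 1.62 s

Cap-side area A_cap = π/4 × (169 mm)² = 22430 mm^2
Rod-side annular area A_ann = π/4 × (169² − 108²) = 13270 mm^2
t_ext = A_cap·L/Q = 1.018 s
t_ret = A_ann·L/Q = 0.6022 s
t_cycle = t_ext + t_ret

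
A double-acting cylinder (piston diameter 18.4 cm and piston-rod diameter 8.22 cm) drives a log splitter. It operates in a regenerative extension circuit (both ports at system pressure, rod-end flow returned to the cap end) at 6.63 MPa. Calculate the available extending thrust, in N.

F ≈ 35200 N

With equal pressure on both faces, forces on the annular region cancel; the net push is pressure × rod cross-section.
Rod cross-section A_rod = π/4 × (8.22 cm)² = 53.07 cm^2
F = P × A_rod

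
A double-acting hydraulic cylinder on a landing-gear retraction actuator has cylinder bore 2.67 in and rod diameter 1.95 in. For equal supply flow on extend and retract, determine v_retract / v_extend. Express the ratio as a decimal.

v_ret/v_ext ≈ 2.14

Cap-side area A_cap = π/4 × (2.67 in)² = 5.599 in^2
Rod-side annular area A_ann = π/4 × (2.67² − 1.95²) = 2.613 in^2
For equal Q, v ∝ 1/A, so v_ret/v_ext = A_cap/A_ann.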